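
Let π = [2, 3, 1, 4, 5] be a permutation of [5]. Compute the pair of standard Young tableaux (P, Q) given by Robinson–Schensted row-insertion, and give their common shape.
P = [1, 3, 4, 5] / [2];  Q = [1, 2, 4, 5] / [3];  common shape = (4, 1)

Row-insert the values π_1, π_2, … into P one at a time, bumping the leftmost entry strictly greater than the inserted value down to the next row. The recording tableau Q records, in position (i, j), the step at which that cell was added to P.
  Insert 2 (step 1): P = [2];  Q = [1]
  Insert 3 (step 2): P = [2, 3];  Q = [1, 2]
  Insert 1 (step 3): P = [1, 3] / [2];  Q = [1, 2] / [3]
  Insert 4 (step 4): P = [1, 3, 4] / [2];  Q = [1, 2, 4] / [3]
  Insert 5 (step 5): P = [1, 3, 4, 5] / [2];  Q = [1, 2, 4, 5] / [3]
Final shape: (4, 1).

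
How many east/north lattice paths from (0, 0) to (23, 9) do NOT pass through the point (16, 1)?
Number of paths = 27939405

Total paths from (0, 0) to (23, 9): C(32, 23) = 28048800. Paths through (16, 1): (paths (0, 0) → (16, 1)) × (paths (16, 1) → (23, 9)) = C(17, 16) · C(15, 7) = 17 · 6435 = 109395. Avoidance count = 28048800 − 109395 = 27939405.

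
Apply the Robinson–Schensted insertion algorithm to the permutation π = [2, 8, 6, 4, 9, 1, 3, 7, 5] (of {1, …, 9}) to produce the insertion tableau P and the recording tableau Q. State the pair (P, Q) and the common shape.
P = [1, 3, 5] / [2, 4, 7] / [6, 9] / [8];  Q = [1, 2, 5] / [3, 7, 8] / [4, 9] / [6];  common shape = (3, 3, 2, 1)

Row-insert the values π_1, π_2, … into P one at a time, bumping the leftmost entry strictly greater than the inserted value down to the next row. The recording tableau Q records, in position (i, j), the step at which that cell was added to P.
  Insert 2 (step 1): P = [2];  Q = [1]
  Insert 8 (step 2): P = [2, 8];  Q = [1, 2]
  Insert 6 (step 3): P = [2, 6] / [8];  Q = [1, 2] / [3]
  Insert 4 (step 4): P = [2, 4] / [6] / [8];  Q = [1, 2] / [3] / [4]
  Insert 9 (step 5): P = [2, 4, 9] / [6] / [8];  Q = [1, 2, 5] / [3] / [4]
  Insert 1 (step 6): P = [1, 4, 9] / [2] / [6] / [8];  Q = [1, 2, 5] / [3] / [4] / [6]
  Insert 3 (step 7): P = [1, 3, 9] / [2, 4] / [6] / [8];  Q = [1, 2, 5] / [3, 7] / [4] / [6]
  Insert 7 (step 8): P = [1, 3, 7] / [2, 4, 9] / [6] / [8];  Q = [1, 2, 5] / [3, 7, 8] / [4] / [6]
  Insert 5 (step 9): P = [1, 3, 5] / [2, 4, 7] / [6, 9] / [8];  Q = [1, 2, 5] / [3, 7, 8] / [4, 9] / [6]
Final shape: (3, 3, 2, 1).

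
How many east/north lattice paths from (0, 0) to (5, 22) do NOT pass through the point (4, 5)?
Number of paths = 78462

Total paths from (0, 0) to (5, 22): C(27, 5) = 80730. Paths through (4, 5): (paths (0, 0) → (4, 5)) × (paths (4, 5) → (5, 22)) = C(9, 4) · C(18, 1) = 126 · 18 = 2268. Avoidance count = 80730 − 2268 = 78462.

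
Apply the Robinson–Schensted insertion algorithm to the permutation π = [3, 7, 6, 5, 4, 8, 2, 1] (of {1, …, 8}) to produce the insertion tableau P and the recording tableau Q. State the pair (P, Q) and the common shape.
P = [1, 4, 8] / [2] / [3] / [5] / [6] / [7];  Q = [1, 2, 6] / [3] / [4] / [5] / [7] / [8];  common shape = (3, 1, 1, 1, 1, 1)

Row-insert the values π_1, π_2, … into P one at a time, bumping the leftmost entry strictly greater than the inserted value down to the next row. The recording tableau Q records, in position (i, j), the step at which that cell was added to P.
  Insert 3 (step 1): P = [3];  Q = [1]
  Insert 7 (step 2): P = [3, 7];  Q = [1, 2]
  Insert 6 (step 3): P = [3, 6] / [7];  Q = [1, 2] / [3]
  Insert 5 (step 4): P = [3, 5] / [6] / [7];  Q = [1, 2] / [3] / [4]
  Insert 4 (step 5): P = [3, 4] / [5] / [6] / [7];  Q = [1, 2] / [3] / [4] / [5]
  Insert 8 (step 6): P = [3, 4, 8] / [5] / [6] / [7];  Q = [1, 2, 6] / [3] / [4] / [5]
  Insert 2 (step 7): P = [2, 4, 8] / [3] / [5] / [6] / [7];  Q = [1, 2, 6] / [3] / [4] / [5] / [7]
  Insert 1 (step 8): P = [1, 4, 8] / [2] / [3] / [5] / [6] / [7];  Q = [1, 2, 6] / [3] / [4] / [5] / [7] / [8]
Final shape: (3, 1, 1, 1, 1, 1).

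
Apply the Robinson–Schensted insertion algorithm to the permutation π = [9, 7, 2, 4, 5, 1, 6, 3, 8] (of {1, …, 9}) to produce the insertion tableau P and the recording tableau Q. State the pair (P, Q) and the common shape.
P = [1, 3, 5, 6, 8] / [2, 4] / [7] / [9];  Q = [1, 4, 5, 7, 9] / [2, 8] / [3] / [6];  common shape = (5, 2, 1, 1)

Row-insert the values π_1, π_2, … into P one at a time, bumping the leftmost entry strictly greater than the inserted value down to the next row. The recording tableau Q records, in position (i, j), the step at which that cell was added to P.
  Insert 9 (step 1): P = [9];  Q = [1]
  Insert 7 (step 2): P = [7] / [9];  Q = [1] / [2]
  Insert 2 (step 3): P = [2] / [7] / [9];  Q = [1] / [2] / [3]
  Insert 4 (step 4): P = [2, 4] / [7] / [9];  Q = [1, 4] / [2] / [3]
  Insert 5 (step 5): P = [2, 4, 5] / [7] / [9];  Q = [1, 4, 5] / [2] / [3]
  Insert 1 (step 6): P = [1, 4, 5] / [2] / [7] / [9];  Q = [1, 4, 5] / [2] / [3] / [6]
  Insert 6 (step 7): P = [1, 4, 5, 6] / [2] / [7] / [9];  Q = [1, 4, 5, 7] / [2] / [3] / [6]
  Insert 3 (step 8): P = [1, 3, 5, 6] / [2, 4] / [7] / [9];  Q = [1, 4, 5, 7] / [2, 8] / [3] / [6]
  Insert 8 (step 9): P = [1, 3, 5, 6, 8] / [2, 4] / [7] / [9];  Q = [1, 4, 5, 7, 9] / [2, 8] / [3] / [6]
Final shape: (5, 2, 1, 1).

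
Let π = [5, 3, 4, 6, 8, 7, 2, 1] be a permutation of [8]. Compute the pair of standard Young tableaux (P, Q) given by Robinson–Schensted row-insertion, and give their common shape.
P = [1, 4, 6, 7] / [2, 8] / [3] / [5];  Q = [1, 3, 4, 5] / [2, 6] / [7] / [8];  common shape = (4, 2, 1, 1)

Row-insert the values π_1, π_2, … into P one at a time, bumping the leftmost entry strictly greater than the inserted value down to the next row. The recording tableau Q records, in position (i, j), the step at which that cell was added to P.
  Insert 5 (step 1): P = [5];  Q = [1]
  Insert 3 (step 2): P = [3] / [5];  Q = [1] / [2]
  Insert 4 (step 3): P = [3, 4] / [5];  Q = [1, 3] / [2]
  Insert 6 (step 4): P = [3, 4, 6] / [5];  Q = [1, 3, 4] / [2]
  Insert 8 (step 5): P = [3, 4, 6, 8] / [5];  Q = [1, 3, 4, 5] / [2]
  Insert 7 (step 6): P = [3, 4, 6, 7] / [5, 8];  Q = [1, 3, 4, 5] / [2, 6]
  Insert 2 (step 7): P = [2, 4, 6, 7] / [3, 8] / [5];  Q = [1, 3, 4, 5] / [2, 6] / [7]
  Insert 1 (step 8): P = [1, 4, 6, 7] / [2, 8] / [3] / [5];  Q = [1, 3, 4, 5] / [2, 6] / [7] / [8]
Final shape: (4, 2, 1, 1).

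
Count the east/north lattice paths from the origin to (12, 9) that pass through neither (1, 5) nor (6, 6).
Number of paths = 211148

Inclusion–exclusion. Total paths: C(21, 12) = 293930. Through P₁: C(6, 1)·C(15, 11) = 8190. Through P₂: C(12, 6)·C(9, 6) = 77616. Since P₁ is strictly southwest of P₂, a monotone path through both must visit P₁ then P₂; paths through both = C(6, 1)·C(6, 5)·C(9, 6) = 3024. Avoid both = 293930 − 8190 − 77616 + 3024 = 211148.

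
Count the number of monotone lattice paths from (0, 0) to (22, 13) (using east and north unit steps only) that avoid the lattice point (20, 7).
Number of paths = 1451472960

Total paths from (0, 0) to (22, 13): C(35, 22) = 1476337800. Paths through (20, 7): (paths (0, 0) → (20, 7)) × (paths (20, 7) → (22, 13)) = C(27, 20) · C(8, 2) = 888030 · 28 = 24864840. Avoidance count = 1476337800 − 24864840 = 1451472960.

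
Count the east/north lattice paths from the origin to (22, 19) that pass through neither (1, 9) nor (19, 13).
Number of paths = 215045910750

Inclusion–exclusion. Total paths: C(41, 22) = 244662670200. Through P₁: C(10, 1)·C(31, 21) = 443521650. Through P₂: C(32, 19)·C(9, 3) = 29179382400. Since P₁ is strictly southwest of P₂, a monotone path through both must visit P₁ then P₂; paths through both = C(10, 1)·C(22, 18)·C(9, 3) = 6144600. Avoid both = 244662670200 − 443521650 − 29179382400 + 6144600 = 215045910750.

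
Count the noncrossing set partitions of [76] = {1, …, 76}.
C_76 = 4790408930363303911328386208394864461024520

These noncrossing partitions are counted by the Catalan number C_n = (1/(n + 1)) · C(2n, n). For n = 76: C_76 = (1/77) · C(152, 76) = 368861487637974401172285738046404563498888040/77 = 4790408930363303911328386208394864461024520.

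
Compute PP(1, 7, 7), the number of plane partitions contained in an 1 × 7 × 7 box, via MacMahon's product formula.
PP(1, 7, 7) = 3432

Evaluate the triple product over i = 1..1, j = 1..7, k = 1..7. The factors are (2/1) · (3/2) · (4/3) · (5/4) · (6/5) · (7/6) · (8/7) · (3/2) · … (49 factors total). The numerators and denominators telescope so the product is an integer; carrying out the multiplication exactly gives PP(1, 7, 7) = 3432.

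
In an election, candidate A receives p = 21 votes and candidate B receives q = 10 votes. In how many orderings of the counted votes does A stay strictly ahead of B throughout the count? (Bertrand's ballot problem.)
Strict-lead orderings = 15737865

Total orderings of the 31 votes with 21 for A: C(31, 21) = 44352165. By the Bertrand ballot formula (Cycle Lemma / reflection principle), the number of orderings in which A is strictly ahead of B throughout is (p − q)/(p + q) · C(p + q, p) = (21 − 10)/(21 + 10) · 44352165 = 15737865.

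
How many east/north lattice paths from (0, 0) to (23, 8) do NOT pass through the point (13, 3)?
Number of paths = 6207045

Total paths from (0, 0) to (23, 8): C(31, 23) = 7888725. Paths through (13, 3): (paths (0, 0) → (13, 3)) × (paths (13, 3) → (23, 8)) = C(16, 13) · C(15, 10) = 560 · 3003 = 1681680. Avoidance count = 7888725 − 1681680 = 6207045.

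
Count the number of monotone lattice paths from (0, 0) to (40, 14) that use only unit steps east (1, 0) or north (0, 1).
Number of paths = 3245372870670

A monotone lattice path from (0, 0) to (40, 14) consists of 40 east steps and 14 north steps in some order, so it is determined by which 40 of the 54 steps are east. The count is C(54, 40) = 3245372870670.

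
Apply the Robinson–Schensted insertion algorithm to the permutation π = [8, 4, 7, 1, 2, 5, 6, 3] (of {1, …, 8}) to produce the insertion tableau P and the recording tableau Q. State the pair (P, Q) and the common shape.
P = [1, 2, 3, 6] / [4, 5] / [7] / [8];  Q = [1, 3, 6, 7] / [2, 5] / [4] / [8];  common shape = (4, 2, 1, 1)

Row-insert the values π_1, π_2, … into P one at a time, bumping the leftmost entry strictly greater than the inserted value down to the next row. The recording tableau Q records, in position (i, j), the step at which that cell was added to P.
  Insert 8 (step 1): P = [8];  Q = [1]
  Insert 4 (step 2): P = [4] / [8];  Q = [1] / [2]
  Insert 7 (step 3): P = [4, 7] / [8];  Q = [1, 3] / [2]
  Insert 1 (step 4): P = [1, 7] / [4] / [8];  Q = [1, 3] / [2] / [4]
  Insert 2 (step 5): P = [1, 2] / [4, 7] / [8];  Q = [1, 3] / [2, 5] / [4]
  Insert 5 (step 6): P = [1, 2, 5] / [4, 7] / [8];  Q = [1, 3, 6] / [2, 5] / [4]
  Insert 6 (step 7): P = [1, 2, 5, 6] / [4, 7] / [8];  Q = [1, 3, 6, 7] / [2, 5] / [4]
  Insert 3 (step 8): P = [1, 2, 3, 6] / [4, 5] / [7] / [8];  Q = [1, 3, 6, 7] / [2, 5] / [4] / [8]
Final shape: (4, 2, 1, 1).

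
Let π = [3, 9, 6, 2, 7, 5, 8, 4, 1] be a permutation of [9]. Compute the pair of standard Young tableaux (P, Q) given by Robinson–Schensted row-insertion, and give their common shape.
P = [1, 4, 7, 8] / [2, 5] / [3] / [6] / [9];  Q = [1, 2, 5, 7] / [3, 6] / [4] / [8] / [9];  common shape = (4, 2, 1, 1, 1)

Row-insert the values π_1, π_2, … into P one at a time, bumping the leftmost entry strictly greater than the inserted value down to the next row. The recording tableau Q records, in position (i, j), the step at which that cell was added to P.
  Insert 3 (step 1): P = [3];  Q = [1]
  Insert 9 (step 2): P = [3, 9];  Q = [1, 2]
  Insert 6 (step 3): P = [3, 6] / [9];  Q = [1, 2] / [3]
  Insert 2 (step 4): P = [2, 6] / [3] / [9];  Q = [1, 2] / [3] / [4]
  Insert 7 (step 5): P = [2, 6, 7] / [3] / [9];  Q = [1, 2, 5] / [3] / [4]
  Insert 5 (step 6): P = [2, 5, 7] / [3, 6] / [9];  Q = [1, 2, 5] / [3, 6] / [4]
  Insert 8 (step 7): P = [2, 5, 7, 8] / [3, 6] / [9];  Q = [1, 2, 5, 7] / [3, 6] / [4]
  Insert 4 (step 8): P = [2, 4, 7, 8] / [3, 5] / [6] / [9];  Q = [1, 2, 5, 7] / [3, 6] / [4] / [8]
  Insert 1 (step 9): P = [1, 4, 7, 8] / [2, 5] / [3] / [6] / [9];  Q = [1, 2, 5, 7] / [3, 6] / [4] / [8] / [9]
Final shape: (4, 2, 1, 1, 1).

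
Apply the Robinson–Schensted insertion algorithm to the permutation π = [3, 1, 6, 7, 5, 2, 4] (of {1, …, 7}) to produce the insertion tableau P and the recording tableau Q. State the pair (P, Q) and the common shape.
P = [1, 2, 4] / [3, 5, 7] / [6];  Q = [1, 3, 4] / [2, 5, 7] / [6];  common shape = (3, 3, 1)

Row-insert the values π_1, π_2, … into P one at a time, bumping the leftmost entry strictly greater than the inserted value down to the next row. The recording tableau Q records, in position (i, j), the step at which that cell was added to P.
  Insert 3 (step 1): P = [3];  Q = [1]
  Insert 1 (step 2): P = [1] / [3];  Q = [1] / [2]
  Insert 6 (step 3): P = [1, 6] / [3];  Q = [1, 3] / [2]
  Insert 7 (step 4): P = [1, 6, 7] / [3];  Q = [1, 3, 4] / [2]
  Insert 5 (step 5): P = [1, 5, 7] / [3, 6];  Q = [1, 3, 4] / [2, 5]
  Insert 2 (step 6): P = [1, 2, 7] / [3, 5] / [6];  Q = [1, 3, 4] / [2, 5] / [6]
  Insert 4 (step 7): P = [1, 2, 4] / [3, 5, 7] / [6];  Q = [1, 3, 4] / [2, 5, 7] / [6]
Final shape: (3, 3, 1).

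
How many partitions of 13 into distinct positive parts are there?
q(13) = 18

List partitions of 13 into distinct parts: 13, 12+1, 11+2, 10+3, 10+2+1, 9+4, 9+3+1, 8+5, 8+4+1, 8+3+2, 7+6, 7+5+1, 7+4+2, 7+3+2+1, 6+5+2, 6+4+3, 6+4+2+1, 5+4+3+1. There are q(13) = 18. (Euler: this equals the number of odd-part partitions of 13.)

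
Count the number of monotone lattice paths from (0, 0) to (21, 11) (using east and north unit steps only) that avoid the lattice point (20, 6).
Number of paths = 127643100

Total paths from (0, 0) to (21, 11): C(32, 21) = 129024480. Paths through (20, 6): (paths (0, 0) → (20, 6)) × (paths (20, 6) → (21, 11)) = C(26, 20) · C(6, 1) = 230230 · 6 = 1381380. Avoidance count = 129024480 − 1381380 = 127643100.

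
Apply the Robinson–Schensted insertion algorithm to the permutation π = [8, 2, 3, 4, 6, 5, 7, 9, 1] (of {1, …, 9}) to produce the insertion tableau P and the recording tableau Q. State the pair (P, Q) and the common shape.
P = [1, 3, 4, 5, 7, 9] / [2] / [6] / [8];  Q = [1, 3, 4, 5, 7, 8] / [2] / [6] / [9];  common shape = (6, 1, 1, 1)

Row-insert the values π_1, π_2, … into P one at a time, bumping the leftmost entry strictly greater than the inserted value down to the next row. The recording tableau Q records, in position (i, j), the step at which that cell was added to P.
  Insert 8 (step 1): P = [8];  Q = [1]
  Insert 2 (step 2): P = [2] / [8];  Q = [1] / [2]
  Insert 3 (step 3): P = [2, 3] / [8];  Q = [1, 3] / [2]
  Insert 4 (step 4): P = [2, 3, 4] / [8];  Q = [1, 3, 4] / [2]
  Insert 6 (step 5): P = [2, 3, 4, 6] / [8];  Q = [1, 3, 4, 5] / [2]
  Insert 5 (step 6): P = [2, 3, 4, 5] / [6] / [8];  Q = [1, 3, 4, 5] / [2] / [6]
  Insert 7 (step 7): P = [2, 3, 4, 5, 7] / [6] / [8];  Q = [1, 3, 4, 5, 7] / [2] / [6]
  Insert 9 (step 8): P = [2, 3, 4, 5, 7, 9] / [6] / [8];  Q = [1, 3, 4, 5, 7, 8] / [2] / [6]
  Insert 1 (step 9): P = [1, 3, 4, 5, 7, 9] / [2] / [6] / [8];  Q = [1, 3, 4, 5, 7, 8] / [2] / [6] / [9]
Final shape: (6, 1, 1, 1).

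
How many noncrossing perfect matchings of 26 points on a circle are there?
C_13 = 742900

These noncrossing handshakes are counted by the Catalan number C_n = (1/(n + 1)) · C(2n, n). For n = 13: C_13 = (1/14) · C(26, 13) = 10400600/14 = 742900.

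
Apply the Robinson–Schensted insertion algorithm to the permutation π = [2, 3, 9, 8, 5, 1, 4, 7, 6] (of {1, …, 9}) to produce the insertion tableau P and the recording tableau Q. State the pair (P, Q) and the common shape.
P = [1, 3, 4, 6] / [2, 5, 7] / [8] / [9];  Q = [1, 2, 3, 8] / [4, 7, 9] / [5] / [6];  common shape = (4, 3, 1, 1)

Row-insert the values π_1, π_2, … into P one at a time, bumping the leftmost entry strictly greater than the inserted value down to the next row. The recording tableau Q records, in position (i, j), the step at which that cell was added to P.
  Insert 2 (step 1): P = [2];  Q = [1]
  Insert 3 (step 2): P = [2, 3];  Q = [1, 2]
  Insert 9 (step 3): P = [2, 3, 9];  Q = [1, 2, 3]
  Insert 8 (step 4): P = [2, 3, 8] / [9];  Q = [1, 2, 3] / [4]
  Insert 5 (step 5): P = [2, 3, 5] / [8] / [9];  Q = [1, 2, 3] / [4] / [5]
  Insert 1 (step 6): P = [1, 3, 5] / [2] / [8] / [9];  Q = [1, 2, 3] / [4] / [5] / [6]
  Insert 4 (step 7): P = [1, 3, 4] / [2, 5] / [8] / [9];  Q = [1, 2, 3] / [4, 7] / [5] / [6]
  Insert 7 (step 8): P = [1, 3, 4, 7] / [2, 5] / [8] / [9];  Q = [1, 2, 3, 8] / [4, 7] / [5] / [6]
  Insert 6 (step 9): P = [1, 3, 4, 6] / [2, 5, 7] / [8] / [9];  Q = [1, 2, 3, 8] / [4, 7, 9] / [5] / [6]
Final shape: (4, 3, 1, 1).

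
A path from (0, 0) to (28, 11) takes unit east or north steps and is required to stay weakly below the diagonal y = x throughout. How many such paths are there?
Number of paths = 1040310648

By the reflection principle (André's argument), the number of monotone paths to (28, 11) with n ≤ m that never go above y = x is C(39, 28) − C(39, 29) = 1676056044 − 635745396 = 1040310648.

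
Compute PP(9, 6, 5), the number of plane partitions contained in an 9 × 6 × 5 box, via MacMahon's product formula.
PP(9, 6, 5) = 72261531710368

Evaluate the triple product over i = 1..9, j = 1..6, k = 1..5. The factors are (2/1) · (3/2) · (4/3) · (5/4) · (6/5) · (3/2) · (4/3) · (5/4) · … (270 factors total). The numerators and denominators telescope so the product is an integer; carrying out the multiplication exactly gives PP(9, 6, 5) = 72261531710368.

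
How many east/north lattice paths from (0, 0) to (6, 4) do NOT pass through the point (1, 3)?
Number of paths = 186

Total paths from (0, 0) to (6, 4): C(10, 6) = 210. Paths through (1, 3): (paths (0, 0) → (1, 3)) × (paths (1, 3) → (6, 4)) = C(4, 1) · C(6, 5) = 4 · 6 = 24. Avoidance count = 210 − 24 = 186.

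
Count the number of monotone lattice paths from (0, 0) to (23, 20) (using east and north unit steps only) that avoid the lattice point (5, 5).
Number of paths = 699203021580

Total paths from (0, 0) to (23, 20): C(43, 23) = 960566918220. Paths through (5, 5): (paths (0, 0) → (5, 5)) × (paths (5, 5) → (23, 20)) = C(10, 5) · C(33, 18) = 252 · 1037158320 = 261363896640. Avoidance count = 960566918220 − 261363896640 = 699203021580.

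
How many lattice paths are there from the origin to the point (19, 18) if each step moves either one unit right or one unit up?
Number of paths = 17672631900

A monotone lattice path from (0, 0) to (19, 18) consists of 19 east steps and 18 north steps in some order, so it is determined by which 19 of the 37 steps are east. The count is C(37, 19) = 17672631900.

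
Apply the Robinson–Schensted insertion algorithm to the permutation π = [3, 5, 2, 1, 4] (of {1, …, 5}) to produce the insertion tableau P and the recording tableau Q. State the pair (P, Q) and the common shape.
P = [1, 4] / [2, 5] / [3];  Q = [1, 2] / [3, 5] / [4];  common shape = (2, 2, 1)

Row-insert the values π_1, π_2, … into P one at a time, bumping the leftmost entry strictly greater than the inserted value down to the next row. The recording tableau Q records, in position (i, j), the step at which that cell was added to P.
  Insert 3 (step 1): P = [3];  Q = [1]
  Insert 5 (step 2): P = [3, 5];  Q = [1, 2]
  Insert 2 (step 3): P = [2, 5] / [3];  Q = [1, 2] / [3]
  Insert 1 (step 4): P = [1, 5] / [2] / [3];  Q = [1, 2] / [3] / [4]
  Insert 4 (step 5): P = [1, 4] / [2, 5] / [3];  Q = [1, 2] / [3, 5] / [4]
Final shape: (2, 2, 1).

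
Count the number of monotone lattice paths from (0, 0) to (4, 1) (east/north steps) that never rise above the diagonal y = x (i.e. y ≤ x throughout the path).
Number of paths = 4

By the reflection principle (André's argument), the number of monotone paths to (4, 1) with n ≤ m that never go above y = x is C(5, 4) − C(5, 5) = 5 − 1 = 4.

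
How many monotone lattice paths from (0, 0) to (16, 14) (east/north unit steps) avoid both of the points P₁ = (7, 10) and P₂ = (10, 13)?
Number of paths = 126231613

Inclusion–exclusion. Total paths: C(30, 16) = 145422675. Through P₁: C(17, 7)·C(13, 9) = 13905320. Through P₂: C(23, 10)·C(7, 6) = 8008462. Since P₁ is strictly southwest of P₂, a monotone path through both must visit P₁ then P₂; paths through both = C(17, 7)·C(6, 3)·C(7, 6) = 2722720. Avoid both = 145422675 − 13905320 − 8008462 + 2722720 = 126231613.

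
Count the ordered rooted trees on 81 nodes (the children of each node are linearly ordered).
C_80 = 1136359577947336271931632877004667456667613940

These ordered rooted trees are counted by the Catalan number C_n = (1/(n + 1)) · C(2n, n). For n = 80: C_80 = (1/81) · C(160, 80) = 92045125813734238026462263037378063990076729140/81 = 1136359577947336271931632877004667456667613940.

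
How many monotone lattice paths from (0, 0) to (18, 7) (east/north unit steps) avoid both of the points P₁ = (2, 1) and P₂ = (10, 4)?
Number of paths = 173371

Inclusion–exclusion. Total paths: C(25, 18) = 480700. Through P₁: C(3, 2)·C(22, 16) = 223839. Through P₂: C(14, 10)·C(11, 8) = 165165. Since P₁ is strictly southwest of P₂, a monotone path through both must visit P₁ then P₂; paths through both = C(3, 2)·C(11, 8)·C(11, 8) = 81675. Avoid both = 480700 − 223839 − 165165 + 81675 = 173371.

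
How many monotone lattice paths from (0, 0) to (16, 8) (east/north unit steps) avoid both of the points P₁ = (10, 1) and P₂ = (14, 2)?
Number of paths = 714775

Inclusion–exclusion. Total paths: C(24, 16) = 735471. Through P₁: C(11, 10)·C(13, 6) = 18876. Through P₂: C(16, 14)·C(8, 2) = 3360. Since P₁ is strictly southwest of P₂, a monotone path through both must visit P₁ then P₂; paths through both = C(11, 10)·C(5, 4)·C(8, 2) = 1540. Avoid both = 735471 − 18876 − 3360 + 1540 = 714775.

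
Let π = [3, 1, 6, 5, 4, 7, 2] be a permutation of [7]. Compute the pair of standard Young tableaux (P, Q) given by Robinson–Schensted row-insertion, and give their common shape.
P = [1, 2, 7] / [3, 4] / [5] / [6];  Q = [1, 3, 6] / [2, 4] / [5] / [7];  common shape = (3, 2, 1, 1)

Row-insert the values π_1, π_2, … into P one at a time, bumping the leftmost entry strictly greater than the inserted value down to the next row. The recording tableau Q records, in position (i, j), the step at which that cell was added to P.
  Insert 3 (step 1): P = [3];  Q = [1]
  Insert 1 (step 2): P = [1] / [3];  Q = [1] / [2]
  Insert 6 (step 3): P = [1, 6] / [3];  Q = [1, 3] / [2]
  Insert 5 (step 4): P = [1, 5] / [3, 6];  Q = [1, 3] / [2, 4]
  Insert 4 (step 5): P = [1, 4] / [3, 5] / [6];  Q = [1, 3] / [2, 4] / [5]
  Insert 7 (step 6): P = [1, 4, 7] / [3, 5] / [6];  Q = [1, 3, 6] / [2, 4] / [5]
  Insert 2 (step 7): P = [1, 2, 7] / [3, 4] / [5] / [6];  Q = [1, 3, 6] / [2, 4] / [5] / [7]
Final shape: (3, 2, 1, 1).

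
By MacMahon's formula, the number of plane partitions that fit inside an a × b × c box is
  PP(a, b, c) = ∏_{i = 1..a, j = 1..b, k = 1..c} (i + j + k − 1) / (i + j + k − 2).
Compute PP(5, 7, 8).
PP(5, 7, 8) = 201299981193168

Evaluate the triple product over i = 1..5, j = 1..7, k = 1..8. The factors are (2/1) · (3/2) · (4/3) · (5/4) · (6/5) · (7/6) · (8/7) · (9/8) · … (280 factors total). The numerators and denominators telescope so the product is an integer; carrying out the multiplication exactly gives PP(5, 7, 8) = 201299981193168.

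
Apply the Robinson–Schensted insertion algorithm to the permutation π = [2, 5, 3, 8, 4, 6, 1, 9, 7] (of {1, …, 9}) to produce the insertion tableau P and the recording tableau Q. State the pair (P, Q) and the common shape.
P = [1, 3, 4, 6, 7] / [2, 8, 9] / [5];  Q = [1, 2, 4, 6, 8] / [3, 5, 9] / [7];  common shape = (5, 3, 1)

Row-insert the values π_1, π_2, … into P one at a time, bumping the leftmost entry strictly greater than the inserted value down to the next row. The recording tableau Q records, in position (i, j), the step at which that cell was added to P.
  Insert 2 (step 1): P = [2];  Q = [1]
  Insert 5 (step 2): P = [2, 5];  Q = [1, 2]
  Insert 3 (step 3): P = [2, 3] / [5];  Q = [1, 2] / [3]
  Insert 8 (step 4): P = [2, 3, 8] / [5];  Q = [1, 2, 4] / [3]
  Insert 4 (step 5): P = [2, 3, 4] / [5, 8];  Q = [1, 2, 4] / [3, 5]
  Insert 6 (step 6): P = [2, 3, 4, 6] / [5, 8];  Q = [1, 2, 4, 6] / [3, 5]
  Insert 1 (step 7): P = [1, 3, 4, 6] / [2, 8] / [5];  Q = [1, 2, 4, 6] / [3, 5] / [7]
  Insert 9 (step 8): P = [1, 3, 4, 6, 9] / [2, 8] / [5];  Q = [1, 2, 4, 6, 8] / [3, 5] / [7]
  Insert 7 (step 9): P = [1, 3, 4, 6, 7] / [2, 8, 9] / [5];  Q = [1, 2, 4, 6, 8] / [3, 5, 9] / [7]
Final shape: (5, 3, 1).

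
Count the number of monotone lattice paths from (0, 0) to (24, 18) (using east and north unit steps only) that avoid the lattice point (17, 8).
Number of paths = 332662650450

Total paths from (0, 0) to (24, 18): C(42, 24) = 353697121050. Paths through (17, 8): (paths (0, 0) → (17, 8)) × (paths (17, 8) → (24, 18)) = C(25, 17) · C(17, 7) = 1081575 · 19448 = 21034470600. Avoidance count = 353697121050 − 21034470600 = 332662650450.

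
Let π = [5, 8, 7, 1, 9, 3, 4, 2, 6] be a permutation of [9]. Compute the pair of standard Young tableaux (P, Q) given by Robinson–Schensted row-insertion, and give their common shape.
P = [1, 2, 4, 6] / [3, 7, 9] / [5] / [8];  Q = [1, 2, 5, 9] / [3, 6, 7] / [4] / [8];  common shape = (4, 3, 1, 1)

Row-insert the values π_1, π_2, … into P one at a time, bumping the leftmost entry strictly greater than the inserted value down to the next row. The recording tableau Q records, in position (i, j), the step at which that cell was added to P.
  Insert 5 (step 1): P = [5];  Q = [1]
  Insert 8 (step 2): P = [5, 8];  Q = [1, 2]
  Insert 7 (step 3): P = [5, 7] / [8];  Q = [1, 2] / [3]
  Insert 1 (step 4): P = [1, 7] / [5] / [8];  Q = [1, 2] / [3] / [4]
  Insert 9 (step 5): P = [1, 7, 9] / [5] / [8];  Q = [1, 2, 5] / [3] / [4]
  Insert 3 (step 6): P = [1, 3, 9] / [5, 7] / [8];  Q = [1, 2, 5] / [3, 6] / [4]
  Insert 4 (step 7): P = [1, 3, 4] / [5, 7, 9] / [8];  Q = [1, 2, 5] / [3, 6, 7] / [4]
  Insert 2 (step 8): P = [1, 2, 4] / [3, 7, 9] / [5] / [8];  Q = [1, 2, 5] / [3, 6, 7] / [4] / [8]
  Insert 6 (step 9): P = [1, 2, 4, 6] / [3, 7, 9] / [5] / [8];  Q = [1, 2, 5, 9] / [3, 6, 7] / [4] / [8]
Final shape: (4, 3, 1, 1).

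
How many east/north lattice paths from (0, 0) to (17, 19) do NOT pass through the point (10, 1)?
Number of paths = 8592208900

Total paths from (0, 0) to (17, 19): C(36, 17) = 8597496600. Paths through (10, 1): (paths (0, 0) → (10, 1)) × (paths (10, 1) → (17, 19)) = C(11, 10) · C(25, 7) = 11 · 480700 = 5287700. Avoidance count = 8597496600 − 5287700 = 8592208900.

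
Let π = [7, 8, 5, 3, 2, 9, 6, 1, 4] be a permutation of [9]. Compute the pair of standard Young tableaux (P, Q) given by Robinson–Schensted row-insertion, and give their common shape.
P = [1, 4, 9] / [2, 6] / [3, 8] / [5] / [7];  Q = [1, 2, 6] / [3, 7] / [4, 9] / [5] / [8];  common shape = (3, 2, 2, 1, 1)

Row-insert the values π_1, π_2, … into P one at a time, bumping the leftmost entry strictly greater than the inserted value down to the next row. The recording tableau Q records, in position (i, j), the step at which that cell was added to P.
  Insert 7 (step 1): P = [7];  Q = [1]
  Insert 8 (step 2): P = [7, 8];  Q = [1, 2]
  Insert 5 (step 3): P = [5, 8] / [7];  Q = [1, 2] / [3]
  Insert 3 (step 4): P = [3, 8] / [5] / [7];  Q = [1, 2] / [3] / [4]
  Insert 2 (step 5): P = [2, 8] / [3] / [5] / [7];  Q = [1, 2] / [3] / [4] / [5]
  Insert 9 (step 6): P = [2, 8, 9] / [3] / [5] / [7];  Q = [1, 2, 6] / [3] / [4] / [5]
  Insert 6 (step 7): P = [2, 6, 9] / [3, 8] / [5] / [7];  Q = [1, 2, 6] / [3, 7] / [4] / [5]
  Insert 1 (step 8): P = [1, 6, 9] / [2, 8] / [3] / [5] / [7];  Q = [1, 2, 6] / [3, 7] / [4] / [5] / [8]
  Insert 4 (step 9): P = [1, 4, 9] / [2, 6] / [3, 8] / [5] / [7];  Q = [1, 2, 6] / [3, 7] / [4, 9] / [5] / [8]
Final shape: (3, 2, 2, 1, 1).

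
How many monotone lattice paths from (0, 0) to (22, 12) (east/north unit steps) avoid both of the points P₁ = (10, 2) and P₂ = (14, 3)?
Number of paths = 497166904

Inclusion–exclusion. Total paths: C(34, 22) = 548354040. Through P₁: C(12, 10)·C(22, 12) = 42678636. Through P₂: C(17, 14)·C(17, 8) = 16530800. Since P₁ is strictly southwest of P₂, a monotone path through both must visit P₁ then P₂; paths through both = C(12, 10)·C(5, 4)·C(17, 8) = 8022300. Avoid both = 548354040 − 42678636 − 16530800 + 8022300 = 497166904.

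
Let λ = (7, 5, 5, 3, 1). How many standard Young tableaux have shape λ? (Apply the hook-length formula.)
# SYT of shape (7, 5, 5, 3, 1) = 333316620

Hook-length formula: f^λ = n! / Π hook(c), product over all cells c of the Young diagram. For λ = (7, 5, 5, 3, 1), n = 21 boxes. Hook lengths by row (left-to-right, top-to-bottom): [11, 9, 8, 6, 5, 2, 1]; [8, 6, 5, 3, 2]; [7, 5, 4, 2, 1]; [4, 2, 1]; [1]. Product of hooks = 153280512000. So f^λ = 21! / 153280512000 = 51090942171709440000 / 153280512000 = 333316620.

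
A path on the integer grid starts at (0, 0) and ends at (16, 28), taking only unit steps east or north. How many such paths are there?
Number of paths = 416714805914

A monotone lattice path from (0, 0) to (16, 28) consists of 16 east steps and 28 north steps in some order, so it is determined by which 16 of the 44 steps are east. The count is C(44, 16) = 416714805914.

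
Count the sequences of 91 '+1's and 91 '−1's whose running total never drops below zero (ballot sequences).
C_91 = 3935312233584004685417853572763349509774031680023800

These ballot sequences are counted by the Catalan number C_n = (1/(n + 1)) · C(2n, n). For n = 91: C_91 = (1/92) · C(182, 91) = 362048725489728431058442528694228154899210914562189600/92 = 3935312233584004685417853572763349509774031680023800.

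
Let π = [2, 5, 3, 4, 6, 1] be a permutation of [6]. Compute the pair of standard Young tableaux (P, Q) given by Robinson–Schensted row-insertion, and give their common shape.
P = [1, 3, 4, 6] / [2] / [5];  Q = [1, 2, 4, 5] / [3] / [6];  common shape = (4, 1, 1)

Row-insert the values π_1, π_2, … into P one at a time, bumping the leftmost entry strictly greater than the inserted value down to the next row. The recording tableau Q records, in position (i, j), the step at which that cell was added to P.
  Insert 2 (step 1): P = [2];  Q = [1]
  Insert 5 (step 2): P = [2, 5];  Q = [1, 2]
  Insert 3 (step 3): P = [2, 3] / [5];  Q = [1, 2] / [3]
  Insert 4 (step 4): P = [2, 3, 4] / [5];  Q = [1, 2, 4] / [3]
  Insert 6 (step 5): P = [2, 3, 4, 6] / [5];  Q = [1, 2, 4, 5] / [3]
  Insert 1 (step 6): P = [1, 3, 4, 6] / [2] / [5];  Q = [1, 2, 4, 5] / [3] / [6]
Final shape: (4, 1, 1).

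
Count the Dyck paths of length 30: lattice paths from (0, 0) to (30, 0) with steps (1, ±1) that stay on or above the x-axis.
C_15 = 9694845

These Dyck paths are counted by the Catalan number C_n = (1/(n + 1)) · C(2n, n). For n = 15: C_15 = (1/16) · C(30, 15) = 155117520/16 = 9694845.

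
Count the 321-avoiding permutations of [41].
C_41 = 10113918591637898134020

These 321-avoiding permutations are counted by the Catalan number C_n = (1/(n + 1)) · C(2n, n). For n = 41: C_41 = (1/42) · C(82, 41) = 424784580848791721628840/42 = 10113918591637898134020.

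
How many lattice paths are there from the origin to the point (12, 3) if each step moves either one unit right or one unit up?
Number of paths = 455

A monotone lattice path from (0, 0) to (12, 3) consists of 12 east steps and 3 north steps in some order, so it is determined by which 12 of the 15 steps are east. The count is C(15, 12) = 455.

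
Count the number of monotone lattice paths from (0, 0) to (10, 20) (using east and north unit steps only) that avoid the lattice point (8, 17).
Number of paths = 19229265

Total paths from (0, 0) to (10, 20): C(30, 10) = 30045015. Paths through (8, 17): (paths (0, 0) → (8, 17)) × (paths (8, 17) → (10, 20)) = C(25, 8) · C(5, 2) = 1081575 · 10 = 10815750. Avoidance count = 30045015 − 10815750 = 19229265.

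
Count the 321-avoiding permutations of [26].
C_26 = 18367353072152

These 321-avoiding permutations are counted by the Catalan number C_n = (1/(n + 1)) · C(2n, n). For n = 26: C_26 = (1/27) · C(52, 26) = 495918532948104/27 = 18367353072152.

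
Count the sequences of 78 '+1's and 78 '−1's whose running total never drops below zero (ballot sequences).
C_78 = 73745243611532458459690151854647329239335600

These ballot sequences are counted by the Catalan number C_n = (1/(n + 1)) · C(2n, n). For n = 78: C_78 = (1/79) · C(156, 78) = 5825874245311064218315521996517139009907512400/79 = 73745243611532458459690151854647329239335600.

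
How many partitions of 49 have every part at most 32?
p(49, parts ≤ 32) = 172610

Use the recurrence p(n, m) = p(n, m−1) + p(n−m, m): either the largest part is < m (count p(n, m−1)) or the largest part is exactly m (remove one copy of m, count p(n−m, m)). With p(0, ·) = 1 this gives p(49, parts ≤ 32) = 172610. (By conjugating Young diagrams, this also counts partitions of 49 into at most 32 parts.)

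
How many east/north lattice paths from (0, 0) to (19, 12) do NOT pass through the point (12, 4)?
Number of paths = 129408825

Total paths from (0, 0) to (19, 12): C(31, 19) = 141120525. Paths through (12, 4): (paths (0, 0) → (12, 4)) × (paths (12, 4) → (19, 12)) = C(16, 12) · C(15, 7) = 1820 · 6435 = 11711700. Avoidance count = 141120525 − 11711700 = 129408825.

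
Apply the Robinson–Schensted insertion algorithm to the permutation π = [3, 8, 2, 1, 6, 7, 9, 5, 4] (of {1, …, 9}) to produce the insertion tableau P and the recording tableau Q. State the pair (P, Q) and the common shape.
P = [1, 4, 7, 9] / [2, 5] / [3, 6] / [8];  Q = [1, 2, 6, 7] / [3, 5] / [4, 8] / [9];  common shape = (4, 2, 2, 1)

Row-insert the values π_1, π_2, … into P one at a time, bumping the leftmost entry strictly greater than the inserted value down to the next row. The recording tableau Q records, in position (i, j), the step at which that cell was added to P.
  Insert 3 (step 1): P = [3];  Q = [1]
  Insert 8 (step 2): P = [3, 8];  Q = [1, 2]
  Insert 2 (step 3): P = [2, 8] / [3];  Q = [1, 2] / [3]
  Insert 1 (step 4): P = [1, 8] / [2] / [3];  Q = [1, 2] / [3] / [4]
  Insert 6 (step 5): P = [1, 6] / [2, 8] / [3];  Q = [1, 2] / [3, 5] / [4]
  Insert 7 (step 6): P = [1, 6, 7] / [2, 8] / [3];  Q = [1, 2, 6] / [3, 5] / [4]
  Insert 9 (step 7): P = [1, 6, 7, 9] / [2, 8] / [3];  Q = [1, 2, 6, 7] / [3, 5] / [4]
  Insert 5 (step 8): P = [1, 5, 7, 9] / [2, 6] / [3, 8];  Q = [1, 2, 6, 7] / [3, 5] / [4, 8]
  Insert 4 (step 9): P = [1, 4, 7, 9] / [2, 5] / [3, 6] / [8];  Q = [1, 2, 6, 7] / [3, 5] / [4, 8] / [9]
Final shape: (4, 2, 2, 1).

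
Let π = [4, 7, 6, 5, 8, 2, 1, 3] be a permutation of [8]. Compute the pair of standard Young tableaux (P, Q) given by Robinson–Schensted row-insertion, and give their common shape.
P = [1, 3, 8] / [2, 5] / [4] / [6] / [7];  Q = [1, 2, 5] / [3, 8] / [4] / [6] / [7];  common shape = (3, 2, 1, 1, 1)

Row-insert the values π_1, π_2, … into P one at a time, bumping the leftmost entry strictly greater than the inserted value down to the next row. The recording tableau Q records, in position (i, j), the step at which that cell was added to P.
  Insert 4 (step 1): P = [4];  Q = [1]
  Insert 7 (step 2): P = [4, 7];  Q = [1, 2]
  Insert 6 (step 3): P = [4, 6] / [7];  Q = [1, 2] / [3]
  Insert 5 (step 4): P = [4, 5] / [6] / [7];  Q = [1, 2] / [3] / [4]
  Insert 8 (step 5): P = [4, 5, 8] / [6] / [7];  Q = [1, 2, 5] / [3] / [4]
  Insert 2 (step 6): P = [2, 5, 8] / [4] / [6] / [7];  Q = [1, 2, 5] / [3] / [4] / [6]
  Insert 1 (step 7): P = [1, 5, 8] / [2] / [4] / [6] / [7];  Q = [1, 2, 5] / [3] / [4] / [6] / [7]
  Insert 3 (step 8): P = [1, 3, 8] / [2, 5] / [4] / [6] / [7];  Q = [1, 2, 5] / [3, 8] / [4] / [6] / [7]
Final shape: (3, 2, 1, 1, 1).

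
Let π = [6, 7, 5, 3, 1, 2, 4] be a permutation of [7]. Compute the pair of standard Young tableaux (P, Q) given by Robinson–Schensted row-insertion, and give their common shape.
P = [1, 2, 4] / [3, 7] / [5] / [6];  Q = [1, 2, 7] / [3, 6] / [4] / [5];  common shape = (3, 2, 1, 1)

Row-insert the values π_1, π_2, … into P one at a time, bumping the leftmost entry strictly greater than the inserted value down to the next row. The recording tableau Q records, in position (i, j), the step at which that cell was added to P.
  Insert 6 (step 1): P = [6];  Q = [1]
  Insert 7 (step 2): P = [6, 7];  Q = [1, 2]
  Insert 5 (step 3): P = [5, 7] / [6];  Q = [1, 2] / [3]
  Insert 3 (step 4): P = [3, 7] / [5] / [6];  Q = [1, 2] / [3] / [4]
  Insert 1 (step 5): P = [1, 7] / [3] / [5] / [6];  Q = [1, 2] / [3] / [4] / [5]
  Insert 2 (step 6): P = [1, 2] / [3, 7] / [5] / [6];  Q = [1, 2] / [3, 6] / [4] / [5]
  Insert 4 (step 7): P = [1, 2, 4] / [3, 7] / [5] / [6];  Q = [1, 2, 7] / [3, 6] / [4] / [5]
Final shape: (3, 2, 1, 1).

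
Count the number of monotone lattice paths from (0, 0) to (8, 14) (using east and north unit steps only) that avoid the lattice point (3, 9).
Number of paths = 264330

Total paths from (0, 0) to (8, 14): C(22, 8) = 319770. Paths through (3, 9): (paths (0, 0) → (3, 9)) × (paths (3, 9) → (8, 14)) = C(12, 3) · C(10, 5) = 220 · 252 = 55440. Avoidance count = 319770 − 55440 = 264330.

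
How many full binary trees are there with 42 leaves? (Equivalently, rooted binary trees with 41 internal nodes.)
C_41 = 10113918591637898134020

These full binary trees are counted by the Catalan number C_n = (1/(n + 1)) · C(2n, n). For n = 41: C_41 = (1/42) · C(82, 41) = 424784580848791721628840/42 = 10113918591637898134020.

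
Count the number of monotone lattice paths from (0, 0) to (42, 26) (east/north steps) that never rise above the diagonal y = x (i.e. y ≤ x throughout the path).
Number of paths = 1730378572929279504

By the reflection principle (André's argument), the number of monotone paths to (42, 26) with n ≤ m that never go above y = x is C(68, 42) − C(68, 43) = 4376839919762295216 − 2646461346833015712 = 1730378572929279504.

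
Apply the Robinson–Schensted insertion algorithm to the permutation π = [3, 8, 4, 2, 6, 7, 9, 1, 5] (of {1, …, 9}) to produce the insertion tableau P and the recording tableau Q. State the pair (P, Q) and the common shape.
P = [1, 4, 5, 7, 9] / [2, 6] / [3] / [8];  Q = [1, 2, 5, 6, 7] / [3, 9] / [4] / [8];  common shape = (5, 2, 1, 1)

Row-insert the values π_1, π_2, … into P one at a time, bumping the leftmost entry strictly greater than the inserted value down to the next row. The recording tableau Q records, in position (i, j), the step at which that cell was added to P.
  Insert 3 (step 1): P = [3];  Q = [1]
  Insert 8 (step 2): P = [3, 8];  Q = [1, 2]
  Insert 4 (step 3): P = [3, 4] / [8];  Q = [1, 2] / [3]
  Insert 2 (step 4): P = [2, 4] / [3] / [8];  Q = [1, 2] / [3] / [4]
  Insert 6 (step 5): P = [2, 4, 6] / [3] / [8];  Q = [1, 2, 5] / [3] / [4]
  Insert 7 (step 6): P = [2, 4, 6, 7] / [3] / [8];  Q = [1, 2, 5, 6] / [3] / [4]
  Insert 9 (step 7): P = [2, 4, 6, 7, 9] / [3] / [8];  Q = [1, 2, 5, 6, 7] / [3] / [4]
  Insert 1 (step 8): P = [1, 4, 6, 7, 9] / [2] / [3] / [8];  Q = [1, 2, 5, 6, 7] / [3] / [4] / [8]
  Insert 5 (step 9): P = [1, 4, 5, 7, 9] / [2, 6] / [3] / [8];  Q = [1, 2, 5, 6, 7] / [3, 9] / [4] / [8]
Final shape: (5, 2, 1, 1).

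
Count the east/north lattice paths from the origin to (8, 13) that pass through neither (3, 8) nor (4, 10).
Number of paths = 144200

Inclusion–exclusion. Total paths: C(21, 8) = 203490. Through P₁: C(11, 3)·C(10, 5) = 41580. Through P₂: C(14, 4)·C(7, 4) = 35035. Since P₁ is strictly southwest of P₂, a monotone path through both must visit P₁ then P₂; paths through both = C(11, 3)·C(3, 1)·C(7, 4) = 17325. Avoid both = 203490 − 41580 − 35035 + 17325 = 144200.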